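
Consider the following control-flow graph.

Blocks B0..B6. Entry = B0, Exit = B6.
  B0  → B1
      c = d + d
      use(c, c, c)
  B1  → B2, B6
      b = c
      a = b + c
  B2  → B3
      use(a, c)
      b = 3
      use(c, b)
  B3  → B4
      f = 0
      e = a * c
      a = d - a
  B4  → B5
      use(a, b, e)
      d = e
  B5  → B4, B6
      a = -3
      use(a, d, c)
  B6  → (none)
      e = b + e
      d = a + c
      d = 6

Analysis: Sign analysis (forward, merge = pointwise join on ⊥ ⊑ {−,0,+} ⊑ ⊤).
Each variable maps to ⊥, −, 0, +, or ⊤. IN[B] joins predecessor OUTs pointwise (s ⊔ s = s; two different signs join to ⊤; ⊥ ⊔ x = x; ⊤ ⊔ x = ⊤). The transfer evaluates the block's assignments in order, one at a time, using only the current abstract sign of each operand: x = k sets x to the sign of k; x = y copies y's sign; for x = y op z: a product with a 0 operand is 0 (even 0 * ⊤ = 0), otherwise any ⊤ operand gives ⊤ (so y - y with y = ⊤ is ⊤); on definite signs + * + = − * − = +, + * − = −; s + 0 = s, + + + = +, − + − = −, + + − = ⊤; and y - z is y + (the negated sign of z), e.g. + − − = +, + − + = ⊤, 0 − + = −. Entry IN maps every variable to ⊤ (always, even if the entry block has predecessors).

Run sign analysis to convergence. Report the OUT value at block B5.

Fixpoint table:
  B0: | IN=(all ⊤) | OUT=(all ⊤)
  B1: | IN=(all ⊤) | OUT=(all ⊤)
  B2: | IN=(all ⊤) | OUT={b:+; rest ⊤}
  B3: | IN={b:+; rest ⊤} | OUT={b:+, f:0; rest ⊤}
  B4: | IN={b:+, f:0; rest ⊤} | OUT={b:+, f:0; rest ⊤}
  B5: | IN={b:+, f:0; rest ⊤} | OUT={a:-, b:+, f:0; rest ⊤}
  B6: | IN=(all ⊤) | OUT={d:+; rest ⊤}

Merge at B5: IN[B5] = OUT[B4] = {a: ⊤, b: +, c: ⊤, d: ⊤, e: ⊤, f: 0}
Applying B5's transfer function to that IN value gives OUT[B5] (row B5 above).

Answer: {a: -, b: +, c: ⊤, d: ⊤, e: ⊤, f: 0}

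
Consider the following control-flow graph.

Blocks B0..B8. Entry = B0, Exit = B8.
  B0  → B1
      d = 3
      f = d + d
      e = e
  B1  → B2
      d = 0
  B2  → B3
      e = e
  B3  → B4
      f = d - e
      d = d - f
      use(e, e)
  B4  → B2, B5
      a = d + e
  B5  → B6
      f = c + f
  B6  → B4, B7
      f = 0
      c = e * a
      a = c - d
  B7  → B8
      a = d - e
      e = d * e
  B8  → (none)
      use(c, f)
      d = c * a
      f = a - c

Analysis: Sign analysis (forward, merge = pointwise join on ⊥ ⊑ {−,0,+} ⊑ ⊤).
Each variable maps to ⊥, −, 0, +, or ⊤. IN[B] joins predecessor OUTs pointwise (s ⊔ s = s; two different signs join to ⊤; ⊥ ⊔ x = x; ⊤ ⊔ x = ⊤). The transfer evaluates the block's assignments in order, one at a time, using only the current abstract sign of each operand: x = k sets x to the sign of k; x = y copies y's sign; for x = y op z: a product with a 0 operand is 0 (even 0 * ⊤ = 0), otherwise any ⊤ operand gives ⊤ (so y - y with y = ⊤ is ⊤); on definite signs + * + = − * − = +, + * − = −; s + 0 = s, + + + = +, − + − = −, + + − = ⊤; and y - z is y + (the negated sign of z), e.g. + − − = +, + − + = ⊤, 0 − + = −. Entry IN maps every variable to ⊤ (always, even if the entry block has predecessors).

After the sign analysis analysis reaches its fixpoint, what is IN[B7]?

Fixpoint table:
  B0:   IN=(all ⊤)   OUT={d:+, f:+; rest ⊤}
  B1:   IN={d:+, f:+; rest ⊤}   OUT={d:0, f:+; rest ⊤}
  B2:   IN=(all ⊤)   OUT=(all ⊤)
  B3:   IN=(all ⊤)   OUT=(all ⊤)
  B4:   IN=(all ⊤)   OUT=(all ⊤)
  B5:   IN=(all ⊤)   OUT=(all ⊤)
  B6:   IN=(all ⊤)   OUT={f:0; rest ⊤}
  B7:   IN={f:0; rest ⊤}   OUT={f:0; rest ⊤}
  B8:   IN={f:0; rest ⊤}   OUT=(all ⊤)

Merge at B7: IN[B7] = OUT[B6] = {a: ⊤, b: ⊤, c: ⊤, d: ⊤, e: ⊤, f: 0}

Answer: {a: ⊤, b: ⊤, c: ⊤, d: ⊤, e: ⊤, f: 0}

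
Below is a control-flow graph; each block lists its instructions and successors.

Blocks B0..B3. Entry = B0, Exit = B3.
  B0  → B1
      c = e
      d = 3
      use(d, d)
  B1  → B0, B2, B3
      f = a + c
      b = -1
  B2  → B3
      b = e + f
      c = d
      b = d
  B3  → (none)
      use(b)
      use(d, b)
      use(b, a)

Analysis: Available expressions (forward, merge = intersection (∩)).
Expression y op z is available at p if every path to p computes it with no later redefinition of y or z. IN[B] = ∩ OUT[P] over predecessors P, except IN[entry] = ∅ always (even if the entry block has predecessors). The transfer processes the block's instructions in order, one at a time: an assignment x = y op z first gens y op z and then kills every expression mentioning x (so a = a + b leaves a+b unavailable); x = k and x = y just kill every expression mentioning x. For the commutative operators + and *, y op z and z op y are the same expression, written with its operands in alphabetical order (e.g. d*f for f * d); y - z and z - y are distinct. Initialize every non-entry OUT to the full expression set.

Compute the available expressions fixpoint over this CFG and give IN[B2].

Per-block solution:
  B0: | IN={} | OUT={}
  B1: | IN={} | OUT={a+c}
  B2: | IN={a+c} | OUT={e+f}
  B3: | IN={} | OUT={}

Merge at B2: IN[B2] = OUT[B1] = {a+c}

Answer: {a+c}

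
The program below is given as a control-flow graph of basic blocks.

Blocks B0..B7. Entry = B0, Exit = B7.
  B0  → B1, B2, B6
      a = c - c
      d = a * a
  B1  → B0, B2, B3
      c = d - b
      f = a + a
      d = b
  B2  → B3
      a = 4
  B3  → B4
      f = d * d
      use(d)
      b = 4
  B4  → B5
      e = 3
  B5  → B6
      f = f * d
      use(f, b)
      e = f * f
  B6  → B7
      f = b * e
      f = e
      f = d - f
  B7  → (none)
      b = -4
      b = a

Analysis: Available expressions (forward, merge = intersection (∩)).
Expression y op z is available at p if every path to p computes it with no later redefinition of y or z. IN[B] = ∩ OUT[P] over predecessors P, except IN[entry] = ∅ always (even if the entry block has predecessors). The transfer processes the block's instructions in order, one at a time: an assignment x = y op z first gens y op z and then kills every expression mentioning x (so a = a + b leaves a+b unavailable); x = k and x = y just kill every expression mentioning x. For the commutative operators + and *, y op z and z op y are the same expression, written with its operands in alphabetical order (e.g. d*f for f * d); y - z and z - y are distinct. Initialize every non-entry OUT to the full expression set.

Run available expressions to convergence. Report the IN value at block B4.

Answer: {d*d}

Derivation:
Fixpoint table:
  B0:   IN={}   OUT={a*a, c-c}
  B1:   IN={a*a, c-c}   OUT={a*a, a+a}
  B2:   IN={a*a}   OUT={}
  B3:   IN={}   OUT={d*d}
  B4:   IN={d*d}   OUT={d*d}
  B5:   IN={d*d}   OUT={d*d, f*f}
  B6:   IN={}   OUT={b*e}
  B7:   IN={b*e}   OUT={}

Merge at B4: IN[B4] = OUT[B3] = {d*d}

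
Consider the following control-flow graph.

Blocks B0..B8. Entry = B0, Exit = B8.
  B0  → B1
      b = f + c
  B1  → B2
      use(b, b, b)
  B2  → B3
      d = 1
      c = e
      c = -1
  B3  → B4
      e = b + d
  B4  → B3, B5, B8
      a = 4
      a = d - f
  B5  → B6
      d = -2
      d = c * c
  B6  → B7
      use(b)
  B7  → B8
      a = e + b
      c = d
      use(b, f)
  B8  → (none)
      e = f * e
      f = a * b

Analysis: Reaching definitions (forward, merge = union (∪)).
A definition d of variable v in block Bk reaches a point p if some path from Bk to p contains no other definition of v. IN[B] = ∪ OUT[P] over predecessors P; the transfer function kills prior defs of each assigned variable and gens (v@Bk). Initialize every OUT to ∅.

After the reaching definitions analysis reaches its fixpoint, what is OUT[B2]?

Answer: {b@B0, c@B2, d@B2}

Derivation:
Fixpoint table:
  B0: | IN={} | OUT={b@B0}
  B1: | IN={b@B0} | OUT={b@B0}
  B2: | IN={b@B0} | OUT={b@B0, c@B2, d@B2}
  B3: | IN={a@B4, b@B0, c@B2, d@B2, e@B3} | OUT={a@B4, b@B0, c@B2, d@B2, e@B3}
  B4: | IN={a@B4, b@B0, c@B2, d@B2, e@B3} | OUT={a@B4, b@B0, c@B2, d@B2, e@B3}
  B5: | IN={a@B4, b@B0, c@B2, d@B2, e@B3} | OUT={a@B4, b@B0, c@B2, d@B5, e@B3}
  B6: | IN={a@B4, b@B0, c@B2, d@B5, e@B3} | OUT={a@B4, b@B0, c@B2, d@B5, e@B3}
  B7: | IN={a@B4, b@B0, c@B2, d@B5, e@B3} | OUT={a@B7, b@B0, c@B7, d@B5, e@B3}
  B8: | IN={a@B4, a@B7, b@B0, c@B2, c@B7, d@B2, d@B5, e@B3} | OUT={a@B4, a@B7, b@B0, c@B2, c@B7, d@B2, d@B5, e@B8, f@B8}

Merge at B2: IN[B2] = OUT[B1] = {b@B0}
Applying B2's transfer function to that IN value gives OUT[B2] (row B2 above).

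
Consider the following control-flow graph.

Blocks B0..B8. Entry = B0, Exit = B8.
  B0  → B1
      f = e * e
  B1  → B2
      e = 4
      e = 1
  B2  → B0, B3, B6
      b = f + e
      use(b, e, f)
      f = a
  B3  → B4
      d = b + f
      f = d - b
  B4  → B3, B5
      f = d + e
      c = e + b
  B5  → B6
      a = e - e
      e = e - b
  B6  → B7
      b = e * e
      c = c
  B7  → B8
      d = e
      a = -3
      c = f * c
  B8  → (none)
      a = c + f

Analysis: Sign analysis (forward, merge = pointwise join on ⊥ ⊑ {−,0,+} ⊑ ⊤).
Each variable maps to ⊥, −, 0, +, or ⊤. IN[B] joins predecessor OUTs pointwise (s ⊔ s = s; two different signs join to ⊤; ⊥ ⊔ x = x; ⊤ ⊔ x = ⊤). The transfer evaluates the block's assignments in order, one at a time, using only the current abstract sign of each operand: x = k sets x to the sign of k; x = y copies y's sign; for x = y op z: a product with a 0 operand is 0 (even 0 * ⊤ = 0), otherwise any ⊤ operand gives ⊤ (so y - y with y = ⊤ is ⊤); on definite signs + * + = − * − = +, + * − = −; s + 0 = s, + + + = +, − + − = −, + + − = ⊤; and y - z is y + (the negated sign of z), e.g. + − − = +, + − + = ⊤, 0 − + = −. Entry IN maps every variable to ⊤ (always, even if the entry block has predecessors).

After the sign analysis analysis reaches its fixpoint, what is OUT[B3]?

Answer: {a: ⊤, b: ⊤, c: ⊤, d: ⊤, e: +, f: ⊤}

Derivation:
Fixpoint table:
  B0:  IN=(all ⊤)  OUT=(all ⊤)
  B1:  IN=(all ⊤)  OUT={e:+; rest ⊤}
  B2:  IN={e:+; rest ⊤}  OUT={e:+; rest ⊤}
  B3:  IN={e:+; rest ⊤}  OUT={e:+; rest ⊤}
  B4:  IN={e:+; rest ⊤}  OUT={e:+; rest ⊤}
  B5:  IN={e:+; rest ⊤}  OUT=(all ⊤)
  B6:  IN=(all ⊤)  OUT=(all ⊤)
  B7:  IN=(all ⊤)  OUT={a:-; rest ⊤}
  B8:  IN={a:-; rest ⊤}  OUT=(all ⊤)

Merge at B3: IN[B3] = OUT[B2] ⊔ OUT[B4] = {a: ⊤, b: ⊤, c: ⊤, d: ⊤, e: +, f: ⊤}
Applying B3's transfer function to that IN value gives OUT[B3] (row B3 above).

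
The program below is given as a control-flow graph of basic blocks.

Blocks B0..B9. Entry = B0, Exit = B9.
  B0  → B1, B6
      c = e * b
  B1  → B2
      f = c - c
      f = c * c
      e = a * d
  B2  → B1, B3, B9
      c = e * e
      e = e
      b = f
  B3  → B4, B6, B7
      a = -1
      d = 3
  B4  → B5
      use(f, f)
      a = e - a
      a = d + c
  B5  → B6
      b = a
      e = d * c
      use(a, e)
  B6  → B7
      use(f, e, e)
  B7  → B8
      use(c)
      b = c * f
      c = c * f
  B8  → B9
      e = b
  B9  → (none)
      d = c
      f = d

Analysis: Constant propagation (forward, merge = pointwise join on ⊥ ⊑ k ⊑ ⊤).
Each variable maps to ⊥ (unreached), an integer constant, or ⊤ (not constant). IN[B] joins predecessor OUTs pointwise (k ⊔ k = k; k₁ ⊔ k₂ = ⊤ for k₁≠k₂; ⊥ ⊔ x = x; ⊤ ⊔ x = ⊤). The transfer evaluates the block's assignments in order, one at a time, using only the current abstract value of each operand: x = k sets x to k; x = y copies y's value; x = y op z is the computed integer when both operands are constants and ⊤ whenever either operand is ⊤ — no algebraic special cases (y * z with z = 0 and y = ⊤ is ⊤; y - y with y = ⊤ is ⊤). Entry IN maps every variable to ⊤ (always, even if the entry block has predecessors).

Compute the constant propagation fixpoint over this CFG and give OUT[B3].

Answer: {a: -1, b: ⊤, c: ⊤, d: 3, e: ⊤, f: ⊤}

Derivation:
Per-block solution:
  B0:  IN=(all ⊤)  OUT=(all ⊤)
  B1:  IN=(all ⊤)  OUT=(all ⊤)
  B2:  IN=(all ⊤)  OUT=(all ⊤)
  B3:  IN=(all ⊤)  OUT={a:-1, d:3; rest ⊤}
  B4:  IN={a:-1, d:3; rest ⊤}  OUT={d:3; rest ⊤}
  B5:  IN={d:3; rest ⊤}  OUT={d:3; rest ⊤}
  B6:  IN=(all ⊤)  OUT=(all ⊤)
  B7:  IN=(all ⊤)  OUT=(all ⊤)
  B8:  IN=(all ⊤)  OUT=(all ⊤)
  B9:  IN=(all ⊤)  OUT=(all ⊤)

Merge at B3: IN[B3] = OUT[B2] = {a: ⊤, b: ⊤, c: ⊤, d: ⊤, e: ⊤, f: ⊤}
Applying B3's transfer function to that IN value gives OUT[B3] (row B3 above).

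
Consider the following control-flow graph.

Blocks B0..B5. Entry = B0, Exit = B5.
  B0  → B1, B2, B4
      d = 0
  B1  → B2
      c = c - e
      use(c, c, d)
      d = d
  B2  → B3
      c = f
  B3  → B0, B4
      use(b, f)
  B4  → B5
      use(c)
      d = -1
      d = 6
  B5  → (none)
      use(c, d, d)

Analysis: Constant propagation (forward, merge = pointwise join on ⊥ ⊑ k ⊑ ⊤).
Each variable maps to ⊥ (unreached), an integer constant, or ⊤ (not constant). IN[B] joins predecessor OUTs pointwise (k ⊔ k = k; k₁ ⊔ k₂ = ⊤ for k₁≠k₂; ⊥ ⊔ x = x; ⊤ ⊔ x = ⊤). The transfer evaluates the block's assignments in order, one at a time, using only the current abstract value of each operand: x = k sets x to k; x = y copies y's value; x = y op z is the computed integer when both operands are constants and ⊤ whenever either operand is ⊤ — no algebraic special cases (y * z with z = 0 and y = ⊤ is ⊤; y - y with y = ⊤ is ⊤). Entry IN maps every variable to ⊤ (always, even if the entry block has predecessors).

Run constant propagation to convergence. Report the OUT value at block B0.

Fixpoint table:
  B0: | IN=(all ⊤) | OUT={d:0; rest ⊤}
  B1: | IN={d:0; rest ⊤} | OUT={d:0; rest ⊤}
  B2: | IN={d:0; rest ⊤} | OUT={d:0; rest ⊤}
  B3: | IN={d:0; rest ⊤} | OUT={d:0; rest ⊤}
  B4: | IN={d:0; rest ⊤} | OUT={d:6; rest ⊤}
  B5: | IN={d:6; rest ⊤} | OUT={d:6; rest ⊤}

Merge at B0 (entry node, so the boundary value (all ⊤) is joined with the incoming edge(s)): IN[B0] = (all ⊤) ⊔ OUT[B3] = {a: ⊤, b: ⊤, c: ⊤, d: ⊤, e: ⊤, f: ⊤}
Applying B0's transfer function to that IN value gives OUT[B0] (row B0 above).

Answer: {a: ⊤, b: ⊤, c: ⊤, d: 0, e: ⊤, f: ⊤}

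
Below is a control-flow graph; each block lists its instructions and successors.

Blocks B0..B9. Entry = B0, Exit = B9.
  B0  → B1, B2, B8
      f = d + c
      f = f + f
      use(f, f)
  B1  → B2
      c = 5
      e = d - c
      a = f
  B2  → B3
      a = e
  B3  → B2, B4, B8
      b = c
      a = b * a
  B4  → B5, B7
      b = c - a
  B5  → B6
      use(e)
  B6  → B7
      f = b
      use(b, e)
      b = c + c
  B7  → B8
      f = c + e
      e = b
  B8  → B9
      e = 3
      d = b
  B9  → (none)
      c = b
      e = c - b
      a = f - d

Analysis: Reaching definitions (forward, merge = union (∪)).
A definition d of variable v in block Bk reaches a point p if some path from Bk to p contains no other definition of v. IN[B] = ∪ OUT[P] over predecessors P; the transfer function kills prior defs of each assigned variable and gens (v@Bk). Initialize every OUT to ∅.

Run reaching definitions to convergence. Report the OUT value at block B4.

Per-block solution:
  B0:  IN={}  OUT={f@B0}
  B1:  IN={f@B0}  OUT={a@B1, c@B1, e@B1, f@B0}
  B2:  IN={a@B1, a@B3, b@B3, c@B1, e@B1, f@B0}  OUT={a@B2, b@B3, c@B1, e@B1, f@B0}
  B3:  IN={a@B2, b@B3, c@B1, e@B1, f@B0}  OUT={a@B3, b@B3, c@B1, e@B1, f@B0}
  B4:  IN={a@B3, b@B3, c@B1, e@B1, f@B0}  OUT={a@B3, b@B4, c@B1, e@B1, f@B0}
  B5:  IN={a@B3, b@B4, c@B1, e@B1, f@B0}  OUT={a@B3, b@B4, c@B1, e@B1, f@B0}
  B6:  IN={a@B3, b@B4, c@B1, e@B1, f@B0}  OUT={a@B3, b@B6, c@B1, e@B1, f@B6}
  B7:  IN={a@B3, b@B4, b@B6, c@B1, e@B1, f@B0, f@B6}  OUT={a@B3, b@B4, b@B6, c@B1, e@B7, f@B7}
  B8:  IN={a@B3, b@B3, b@B4, b@B6, c@B1, e@B1, e@B7, f@B0, f@B7}  OUT={a@B3, b@B3, b@B4, b@B6, c@B1, d@B8, e@B8, f@B0, f@B7}
  B9:  IN={a@B3, b@B3, b@B4, b@B6, c@B1, d@B8, e@B8, f@B0, f@B7}  OUT={a@B9, b@B3, b@B4, b@B6, c@B9, d@B8, e@B9, f@B0, f@B7}

Merge at B4: IN[B4] = OUT[B3] = {a@B3, b@B3, c@B1, e@B1, f@B0}
Applying B4's transfer function to that IN value gives OUT[B4] (row B4 above).

Answer: {a@B3, b@B4, c@B1, e@B1, f@B0}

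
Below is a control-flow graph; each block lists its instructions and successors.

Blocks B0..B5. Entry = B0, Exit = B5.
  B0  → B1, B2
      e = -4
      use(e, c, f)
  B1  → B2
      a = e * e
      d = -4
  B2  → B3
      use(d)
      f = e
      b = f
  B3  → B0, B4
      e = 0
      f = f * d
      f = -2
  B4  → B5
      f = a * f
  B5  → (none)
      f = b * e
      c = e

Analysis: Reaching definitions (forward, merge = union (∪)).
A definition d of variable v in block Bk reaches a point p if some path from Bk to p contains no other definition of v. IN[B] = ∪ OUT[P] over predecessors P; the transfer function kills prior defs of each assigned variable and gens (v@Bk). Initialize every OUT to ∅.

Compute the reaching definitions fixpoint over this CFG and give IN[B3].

Per-block solution:
  B0: | IN={a@B1, b@B2, d@B1, e@B3, f@B3} | OUT={a@B1, b@B2, d@B1, e@B0, f@B3}
  B1: | IN={a@B1, b@B2, d@B1, e@B0, f@B3} | OUT={a@B1, b@B2, d@B1, e@B0, f@B3}
  B2: | IN={a@B1, b@B2, d@B1, e@B0, f@B3} | OUT={a@B1, b@B2, d@B1, e@B0, f@B2}
  B3: | IN={a@B1, b@B2, d@B1, e@B0, f@B2} | OUT={a@B1, b@B2, d@B1, e@B3, f@B3}
  B4: | IN={a@B1, b@B2, d@B1, e@B3, f@B3} | OUT={a@B1, b@B2, d@B1, e@B3, f@B4}
  B5: | IN={a@B1, b@B2, d@B1, e@B3, f@B4} | OUT={a@B1, b@B2, c@B5, d@B1, e@B3, f@B5}

Merge at B3: IN[B3] = OUT[B2] = {a@B1, b@B2, d@B1, e@B0, f@B2}

Answer: {a@B1, b@B2, d@B1, e@B0, f@B2}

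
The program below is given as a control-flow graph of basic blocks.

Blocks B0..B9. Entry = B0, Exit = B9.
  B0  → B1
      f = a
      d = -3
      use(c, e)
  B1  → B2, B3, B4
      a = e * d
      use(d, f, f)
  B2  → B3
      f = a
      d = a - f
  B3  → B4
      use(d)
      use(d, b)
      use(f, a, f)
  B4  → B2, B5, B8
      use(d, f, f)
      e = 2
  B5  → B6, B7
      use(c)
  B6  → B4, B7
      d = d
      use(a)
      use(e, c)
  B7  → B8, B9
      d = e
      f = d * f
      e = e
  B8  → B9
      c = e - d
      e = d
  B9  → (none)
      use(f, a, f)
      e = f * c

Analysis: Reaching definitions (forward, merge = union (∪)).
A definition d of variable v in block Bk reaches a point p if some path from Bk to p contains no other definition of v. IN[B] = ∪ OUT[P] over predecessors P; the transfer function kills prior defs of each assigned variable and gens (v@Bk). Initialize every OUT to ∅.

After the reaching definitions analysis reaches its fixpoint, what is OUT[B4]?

Answer: {a@B1, d@B0, d@B2, d@B6, e@B4, f@B0, f@B2}

Trace:
Per-block solution:
  B0:  IN={}  OUT={d@B0, f@B0}
  B1:  IN={d@B0, f@B0}  OUT={a@B1, d@B0, f@B0}
  B2:  IN={a@B1, d@B0, d@B2, d@B6, e@B4, f@B0, f@B2}  OUT={a@B1, d@B2, e@B4, f@B2}
  B3:  IN={a@B1, d@B0, d@B2, e@B4, f@B0, f@B2}  OUT={a@B1, d@B0, d@B2, e@B4, f@B0, f@B2}
  B4:  IN={a@B1, d@B0, d@B2, d@B6, e@B4, f@B0, f@B2}  OUT={a@B1, d@B0, d@B2, d@B6, e@B4, f@B0, f@B2}
  B5:  IN={a@B1, d@B0, d@B2, d@B6, e@B4, f@B0, f@B2}  OUT={a@B1, d@B0, d@B2, d@B6, e@B4, f@B0, f@B2}
  B6:  IN={a@B1, d@B0, d@B2, d@B6, e@B4, f@B0, f@B2}  OUT={a@B1, d@B6, e@B4, f@B0, f@B2}
  B7:  IN={a@B1, d@B0, d@B2, d@B6, e@B4, f@B0, f@B2}  OUT={a@B1, d@B7, e@B7, f@B7}
  B8:  IN={a@B1, d@B0, d@B2, d@B6, d@B7, e@B4, e@B7, f@B0, f@B2, f@B7}  OUT={a@B1, c@B8, d@B0, d@B2, d@B6, d@B7, e@B8, f@B0, f@B2, f@B7}
  B9:  IN={a@B1, c@B8, d@B0, d@B2, d@B6, d@B7, e@B7, e@B8, f@B0, f@B2, f@B7}  OUT={a@B1, c@B8, d@B0, d@B2, d@B6, d@B7, e@B9, f@B0, f@B2, f@B7}

Merge at B4: IN[B4] = OUT[B1] ⊔ OUT[B3] ⊔ OUT[B6] = {a@B1, d@B0, d@B2, d@B6, e@B4, f@B0, f@B2}
Applying B4's transfer function to that IN value gives OUT[B4] (row B4 above).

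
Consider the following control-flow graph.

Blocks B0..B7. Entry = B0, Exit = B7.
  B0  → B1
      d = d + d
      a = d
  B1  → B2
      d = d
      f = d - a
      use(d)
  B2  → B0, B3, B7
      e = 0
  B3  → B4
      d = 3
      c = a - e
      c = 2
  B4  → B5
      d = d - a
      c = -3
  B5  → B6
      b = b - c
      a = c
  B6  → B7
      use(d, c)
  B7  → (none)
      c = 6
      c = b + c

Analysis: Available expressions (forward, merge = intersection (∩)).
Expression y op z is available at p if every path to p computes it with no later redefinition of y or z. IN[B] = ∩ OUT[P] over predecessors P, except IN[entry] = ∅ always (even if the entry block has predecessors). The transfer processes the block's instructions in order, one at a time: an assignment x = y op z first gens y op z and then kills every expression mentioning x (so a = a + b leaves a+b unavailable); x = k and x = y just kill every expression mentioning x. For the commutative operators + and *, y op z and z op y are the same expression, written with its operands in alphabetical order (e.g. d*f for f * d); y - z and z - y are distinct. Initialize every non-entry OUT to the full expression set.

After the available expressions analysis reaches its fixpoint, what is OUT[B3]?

Per-block solution:
  B0:   IN={}   OUT={}
  B1:   IN={}   OUT={d-a}
  B2:   IN={d-a}   OUT={d-a}
  B3:   IN={d-a}   OUT={a-e}
  B4:   IN={a-e}   OUT={a-e}
  B5:   IN={a-e}   OUT={}
  B6:   IN={}   OUT={}
  B7:   IN={}   OUT={}

Merge at B3: IN[B3] = OUT[B2] = {d-a}
Applying B3's transfer function to that IN value gives OUT[B3] (row B3 above).

Answer: {a-e}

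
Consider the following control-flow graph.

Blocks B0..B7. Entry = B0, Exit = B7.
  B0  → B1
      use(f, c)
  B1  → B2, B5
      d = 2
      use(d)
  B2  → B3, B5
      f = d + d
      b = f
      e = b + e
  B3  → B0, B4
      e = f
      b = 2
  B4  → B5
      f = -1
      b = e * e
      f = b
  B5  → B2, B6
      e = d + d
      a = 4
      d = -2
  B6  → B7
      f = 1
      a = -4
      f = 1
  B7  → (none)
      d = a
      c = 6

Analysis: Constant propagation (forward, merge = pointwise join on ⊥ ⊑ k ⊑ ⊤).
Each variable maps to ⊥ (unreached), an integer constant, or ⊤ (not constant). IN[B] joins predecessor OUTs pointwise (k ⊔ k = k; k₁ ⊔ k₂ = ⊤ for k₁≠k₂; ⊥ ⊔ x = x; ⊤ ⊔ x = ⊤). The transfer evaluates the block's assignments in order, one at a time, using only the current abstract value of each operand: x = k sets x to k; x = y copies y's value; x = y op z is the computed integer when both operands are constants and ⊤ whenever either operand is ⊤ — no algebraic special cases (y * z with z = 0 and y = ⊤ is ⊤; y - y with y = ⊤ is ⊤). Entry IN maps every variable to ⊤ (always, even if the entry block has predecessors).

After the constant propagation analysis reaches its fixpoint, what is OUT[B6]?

Answer: {a: -4, b: ⊤, c: ⊤, d: -2, e: ⊤, f: 1}

Derivation:
Fixpoint table:
  B0:   IN=(all ⊤)   OUT=(all ⊤)
  B1:   IN=(all ⊤)   OUT={d:2; rest ⊤}
  B2:   IN=(all ⊤)   OUT=(all ⊤)
  B3:   IN=(all ⊤)   OUT={b:2; rest ⊤}
  B4:   IN={b:2; rest ⊤}   OUT=(all ⊤)
  B5:   IN=(all ⊤)   OUT={a:4, d:-2; rest ⊤}
  B6:   IN={a:4, d:-2; rest ⊤}   OUT={a:-4, d:-2, f:1; rest ⊤}
  B7:   IN={a:-4, d:-2, f:1; rest ⊤}   OUT={a:-4, c:6, d:-4, f:1; rest ⊤}

Merge at B6: IN[B6] = OUT[B5] = {a: 4, b: ⊤, c: ⊤, d: -2, e: ⊤, f: ⊤}
Applying B6's transfer function to that IN value gives OUT[B6] (row B6 above).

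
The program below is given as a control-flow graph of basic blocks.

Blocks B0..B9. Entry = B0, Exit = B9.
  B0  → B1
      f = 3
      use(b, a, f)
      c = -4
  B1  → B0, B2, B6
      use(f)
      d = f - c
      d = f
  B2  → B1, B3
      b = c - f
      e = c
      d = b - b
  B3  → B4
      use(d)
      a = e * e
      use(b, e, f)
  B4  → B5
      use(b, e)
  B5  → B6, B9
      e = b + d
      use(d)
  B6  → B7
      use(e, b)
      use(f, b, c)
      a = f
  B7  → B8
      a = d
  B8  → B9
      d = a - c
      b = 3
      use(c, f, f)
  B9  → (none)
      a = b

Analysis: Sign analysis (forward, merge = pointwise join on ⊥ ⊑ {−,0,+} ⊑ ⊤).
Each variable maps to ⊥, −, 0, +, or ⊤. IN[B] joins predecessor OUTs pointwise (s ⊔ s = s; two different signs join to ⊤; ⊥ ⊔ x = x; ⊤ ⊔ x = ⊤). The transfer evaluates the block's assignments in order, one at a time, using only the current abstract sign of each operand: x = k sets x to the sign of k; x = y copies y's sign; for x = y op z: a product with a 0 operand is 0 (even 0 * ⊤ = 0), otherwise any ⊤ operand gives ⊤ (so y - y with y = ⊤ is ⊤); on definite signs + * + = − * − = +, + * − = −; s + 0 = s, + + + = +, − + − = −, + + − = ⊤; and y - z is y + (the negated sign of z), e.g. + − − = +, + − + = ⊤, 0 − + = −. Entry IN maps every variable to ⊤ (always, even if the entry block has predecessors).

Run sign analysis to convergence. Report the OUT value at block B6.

Fixpoint table:
  B0:   IN=(all ⊤)   OUT={c:-, f:+; rest ⊤}
  B1:   IN={c:-, f:+; rest ⊤}   OUT={c:-, d:+, f:+; rest ⊤}
  B2:   IN={c:-, d:+, f:+; rest ⊤}   OUT={b:-, c:-, e:-, f:+; rest ⊤}
  B3:   IN={b:-, c:-, e:-, f:+; rest ⊤}   OUT={a:+, b:-, c:-, e:-, f:+; rest ⊤}
  B4:   IN={a:+, b:-, c:-, e:-, f:+; rest ⊤}   OUT={a:+, b:-, c:-, e:-, f:+; rest ⊤}
  B5:   IN={a:+, b:-, c:-, e:-, f:+; rest ⊤}   OUT={a:+, b:-, c:-, f:+; rest ⊤}
  B6:   IN={c:-, f:+; rest ⊤}   OUT={a:+, c:-, f:+; rest ⊤}
  B7:   IN={a:+, c:-, f:+; rest ⊤}   OUT={c:-, f:+; rest ⊤}
  B8:   IN={c:-, f:+; rest ⊤}   OUT={b:+, c:-, f:+; rest ⊤}
  B9:   IN={c:-, f:+; rest ⊤}   OUT={c:-, f:+; rest ⊤}

Merge at B6: IN[B6] = OUT[B1] ⊔ OUT[B5] = {a: ⊤, b: ⊤, c: -, d: ⊤, e: ⊤, f: +}
Applying B6's transfer function to that IN value gives OUT[B6] (row B6 above).

Answer: {a: +, b: ⊤, c: -, d: ⊤, e: ⊤, f: +}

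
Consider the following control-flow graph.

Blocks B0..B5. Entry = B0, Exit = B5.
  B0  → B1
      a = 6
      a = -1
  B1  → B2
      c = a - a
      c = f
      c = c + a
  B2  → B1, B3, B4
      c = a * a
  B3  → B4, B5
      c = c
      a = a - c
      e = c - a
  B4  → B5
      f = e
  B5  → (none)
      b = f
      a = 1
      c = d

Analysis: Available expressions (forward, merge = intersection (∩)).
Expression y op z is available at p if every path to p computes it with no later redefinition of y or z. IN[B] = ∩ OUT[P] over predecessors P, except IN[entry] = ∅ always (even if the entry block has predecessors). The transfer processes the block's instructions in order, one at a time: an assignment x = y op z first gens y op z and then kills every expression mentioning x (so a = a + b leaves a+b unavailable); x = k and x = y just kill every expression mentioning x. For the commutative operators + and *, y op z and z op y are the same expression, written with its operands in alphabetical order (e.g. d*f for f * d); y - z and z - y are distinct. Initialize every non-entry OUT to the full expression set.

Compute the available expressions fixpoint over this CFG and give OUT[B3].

Answer: {c-a}

Derivation:
Fixpoint table:
  B0:  IN={}  OUT={}
  B1:  IN={}  OUT={a-a}
  B2:  IN={a-a}  OUT={a*a, a-a}
  B3:  IN={a*a, a-a}  OUT={c-a}
  B4:  IN={}  OUT={}
  B5:  IN={}  OUT={}

Merge at B3: IN[B3] = OUT[B2] = {a*a, a-a}
Applying B3's transfer function to that IN value gives OUT[B3] (row B3 above).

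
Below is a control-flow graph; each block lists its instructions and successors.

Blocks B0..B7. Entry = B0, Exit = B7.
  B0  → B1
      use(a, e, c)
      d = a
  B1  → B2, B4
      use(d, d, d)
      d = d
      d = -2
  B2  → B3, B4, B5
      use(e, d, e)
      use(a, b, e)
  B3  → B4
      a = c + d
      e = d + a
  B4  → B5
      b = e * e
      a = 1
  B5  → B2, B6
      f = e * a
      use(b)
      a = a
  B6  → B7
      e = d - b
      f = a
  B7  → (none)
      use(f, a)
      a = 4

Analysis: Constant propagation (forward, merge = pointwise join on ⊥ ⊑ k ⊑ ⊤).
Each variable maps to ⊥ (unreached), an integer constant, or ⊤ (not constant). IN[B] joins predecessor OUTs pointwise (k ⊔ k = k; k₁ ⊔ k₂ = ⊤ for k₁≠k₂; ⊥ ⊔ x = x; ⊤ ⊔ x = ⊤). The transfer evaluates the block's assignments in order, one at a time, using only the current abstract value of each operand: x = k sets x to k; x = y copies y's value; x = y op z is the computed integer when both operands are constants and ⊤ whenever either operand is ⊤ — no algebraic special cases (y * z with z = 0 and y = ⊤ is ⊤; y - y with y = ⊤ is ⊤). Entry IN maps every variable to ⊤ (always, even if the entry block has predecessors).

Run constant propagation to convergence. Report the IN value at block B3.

Answer: {a: ⊤, b: ⊤, c: ⊤, d: -2, e: ⊤, f: ⊤}

Derivation:
Fixpoint table:
  B0: | IN=(all ⊤) | OUT=(all ⊤)
  B1: | IN=(all ⊤) | OUT={d:-2; rest ⊤}
  B2: | IN={d:-2; rest ⊤} | OUT={d:-2; rest ⊤}
  B3: | IN={d:-2; rest ⊤} | OUT={d:-2; rest ⊤}
  B4: | IN={d:-2; rest ⊤} | OUT={a:1, d:-2; rest ⊤}
  B5: | IN={d:-2; rest ⊤} | OUT={d:-2; rest ⊤}
  B6: | IN={d:-2; rest ⊤} | OUT={d:-2; rest ⊤}
  B7: | IN={d:-2; rest ⊤} | OUT={a:4, d:-2; rest ⊤}

Merge at B3: IN[B3] = OUT[B2] = {a: ⊤, b: ⊤, c: ⊤, d: -2, e: ⊤, f: ⊤}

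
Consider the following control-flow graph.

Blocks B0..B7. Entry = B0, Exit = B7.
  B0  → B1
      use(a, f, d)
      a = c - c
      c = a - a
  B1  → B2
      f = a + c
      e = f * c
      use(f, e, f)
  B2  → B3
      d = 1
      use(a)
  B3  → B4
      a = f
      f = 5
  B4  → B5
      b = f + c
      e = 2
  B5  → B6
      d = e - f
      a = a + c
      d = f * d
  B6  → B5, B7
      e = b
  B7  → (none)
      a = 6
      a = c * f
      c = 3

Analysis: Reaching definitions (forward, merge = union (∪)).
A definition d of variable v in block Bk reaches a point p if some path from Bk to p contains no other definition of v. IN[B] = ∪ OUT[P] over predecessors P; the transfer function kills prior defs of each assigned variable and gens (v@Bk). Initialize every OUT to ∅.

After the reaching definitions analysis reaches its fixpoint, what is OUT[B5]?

Answer: {a@B5, b@B4, c@B0, d@B5, e@B4, e@B6, f@B3}

Derivation:
Per-block solution:
  B0:   IN={}   OUT={a@B0, c@B0}
  B1:   IN={a@B0, c@B0}   OUT={a@B0, c@B0, e@B1, f@B1}
  B2:   IN={a@B0, c@B0, e@B1, f@B1}   OUT={a@B0, c@B0, d@B2, e@B1, f@B1}
  B3:   IN={a@B0, c@B0, d@B2, e@B1, f@B1}   OUT={a@B3, c@B0, d@B2, e@B1, f@B3}
  B4:   IN={a@B3, c@B0, d@B2, e@B1, f@B3}   OUT={a@B3, b@B4, c@B0, d@B2, e@B4, f@B3}
  B5:   IN={a@B3, a@B5, b@B4, c@B0, d@B2, d@B5, e@B4, e@B6, f@B3}   OUT={a@B5, b@B4, c@B0, d@B5, e@B4, e@B6, f@B3}
  B6:   IN={a@B5, b@B4, c@B0, d@B5, e@B4, e@B6, f@B3}   OUT={a@B5, b@B4, c@B0, d@B5, e@B6, f@B3}
  B7:   IN={a@B5, b@B4, c@B0, d@B5, e@B6, f@B3}   OUT={a@B7, b@B4, c@B7, d@B5, e@B6, f@B3}

Merge at B5: IN[B5] = OUT[B4] ⊔ OUT[B6] = {a@B3, a@B5, b@B4, c@B0, d@B2, d@B5, e@B4, e@B6, f@B3}
Applying B5's transfer function to that IN value gives OUT[B5] (row B5 above).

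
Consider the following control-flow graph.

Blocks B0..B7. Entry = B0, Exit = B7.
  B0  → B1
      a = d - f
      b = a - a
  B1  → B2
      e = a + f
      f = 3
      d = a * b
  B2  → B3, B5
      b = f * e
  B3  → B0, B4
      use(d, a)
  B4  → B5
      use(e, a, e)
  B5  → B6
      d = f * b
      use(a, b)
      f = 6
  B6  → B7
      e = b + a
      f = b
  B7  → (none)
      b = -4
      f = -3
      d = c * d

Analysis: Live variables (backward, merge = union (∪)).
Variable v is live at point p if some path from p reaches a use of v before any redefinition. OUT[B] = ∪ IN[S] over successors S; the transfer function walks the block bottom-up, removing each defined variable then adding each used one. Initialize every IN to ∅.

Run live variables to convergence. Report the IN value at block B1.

Per-block solution:
  B0:   IN={c, d, f}   OUT={a, b, c, f}
  B1:   IN={a, b, c, f}   OUT={a, c, d, e, f}
  B2:   IN={a, c, d, e, f}   OUT={a, b, c, d, e, f}
  B3:   IN={a, b, c, d, e, f}   OUT={a, b, c, d, e, f}
  B4:   IN={a, b, c, e, f}   OUT={a, b, c, f}
  B5:   IN={a, b, c, f}   OUT={a, b, c, d}
  B6:   IN={a, b, c, d}   OUT={c, d}
  B7:   IN={c, d}   OUT={}

Merge at B1: OUT[B1] = IN[B2] = {a, c, d, e, f}
Applying B1's transfer function to that OUT value gives IN[B1] (row B1 above).

Answer: {a, b, c, f}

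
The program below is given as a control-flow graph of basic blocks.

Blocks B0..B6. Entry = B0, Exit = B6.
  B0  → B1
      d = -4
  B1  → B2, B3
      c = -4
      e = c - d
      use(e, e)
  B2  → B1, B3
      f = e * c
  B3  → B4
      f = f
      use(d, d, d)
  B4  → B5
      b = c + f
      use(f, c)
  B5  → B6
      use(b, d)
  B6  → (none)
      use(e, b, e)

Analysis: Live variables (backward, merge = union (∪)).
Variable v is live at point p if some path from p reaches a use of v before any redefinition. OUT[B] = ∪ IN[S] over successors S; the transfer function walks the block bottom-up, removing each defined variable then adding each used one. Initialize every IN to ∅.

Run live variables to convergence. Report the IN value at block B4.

Answer: {c, d, e, f}

Trace:
Converged values:
  B0:   IN={f}   OUT={d, f}
  B1:   IN={d, f}   OUT={c, d, e, f}
  B2:   IN={c, d, e}   OUT={c, d, e, f}
  B3:   IN={c, d, e, f}   OUT={c, d, e, f}
  B4:   IN={c, d, e, f}   OUT={b, d, e}
  B5:   IN={b, d, e}   OUT={b, e}
  B6:   IN={b, e}   OUT={}

Merge at B4: OUT[B4] = IN[B5] = {b, d, e}
Applying B4's transfer function to that OUT value gives IN[B4] (row B4 above).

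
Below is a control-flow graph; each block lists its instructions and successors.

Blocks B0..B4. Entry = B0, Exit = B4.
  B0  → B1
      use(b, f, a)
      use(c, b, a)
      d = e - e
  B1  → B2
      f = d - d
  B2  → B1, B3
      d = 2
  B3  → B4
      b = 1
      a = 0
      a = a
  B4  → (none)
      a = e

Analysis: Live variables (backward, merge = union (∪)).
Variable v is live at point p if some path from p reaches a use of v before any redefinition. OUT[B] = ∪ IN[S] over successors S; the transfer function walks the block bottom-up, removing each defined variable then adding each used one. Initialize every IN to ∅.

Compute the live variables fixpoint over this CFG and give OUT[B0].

Converged values:
  B0:  IN={a, b, c, e, f}  OUT={d, e}
  B1:  IN={d, e}  OUT={e}
  B2:  IN={e}  OUT={d, e}
  B3:  IN={e}  OUT={e}
  B4:  IN={e}  OUT={}

Merge at B0: OUT[B0] = IN[B1] = {d, e}

Answer: {d, e}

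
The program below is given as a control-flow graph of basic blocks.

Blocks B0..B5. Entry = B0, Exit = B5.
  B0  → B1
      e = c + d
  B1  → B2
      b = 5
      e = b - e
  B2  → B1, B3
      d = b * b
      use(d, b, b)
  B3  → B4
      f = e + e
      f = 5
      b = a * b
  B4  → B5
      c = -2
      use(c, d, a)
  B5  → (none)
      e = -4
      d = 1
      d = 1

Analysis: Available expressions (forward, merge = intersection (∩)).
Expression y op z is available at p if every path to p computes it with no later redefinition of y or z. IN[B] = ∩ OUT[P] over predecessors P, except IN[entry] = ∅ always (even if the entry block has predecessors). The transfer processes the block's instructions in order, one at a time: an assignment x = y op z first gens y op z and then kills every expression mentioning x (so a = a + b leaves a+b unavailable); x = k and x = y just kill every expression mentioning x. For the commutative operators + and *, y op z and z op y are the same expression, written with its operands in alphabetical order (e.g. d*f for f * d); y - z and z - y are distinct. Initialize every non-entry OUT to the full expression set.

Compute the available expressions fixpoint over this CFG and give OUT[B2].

Per-block solution:
  B0:  IN={}  OUT={c+d}
  B1:  IN={}  OUT={}
  B2:  IN={}  OUT={b*b}
  B3:  IN={b*b}  OUT={e+e}
  B4:  IN={e+e}  OUT={e+e}
  B5:  IN={e+e}  OUT={}

Merge at B2: IN[B2] = OUT[B1] = {}
Applying B2's transfer function to that IN value gives OUT[B2] (row B2 above).

Answer: {b*b}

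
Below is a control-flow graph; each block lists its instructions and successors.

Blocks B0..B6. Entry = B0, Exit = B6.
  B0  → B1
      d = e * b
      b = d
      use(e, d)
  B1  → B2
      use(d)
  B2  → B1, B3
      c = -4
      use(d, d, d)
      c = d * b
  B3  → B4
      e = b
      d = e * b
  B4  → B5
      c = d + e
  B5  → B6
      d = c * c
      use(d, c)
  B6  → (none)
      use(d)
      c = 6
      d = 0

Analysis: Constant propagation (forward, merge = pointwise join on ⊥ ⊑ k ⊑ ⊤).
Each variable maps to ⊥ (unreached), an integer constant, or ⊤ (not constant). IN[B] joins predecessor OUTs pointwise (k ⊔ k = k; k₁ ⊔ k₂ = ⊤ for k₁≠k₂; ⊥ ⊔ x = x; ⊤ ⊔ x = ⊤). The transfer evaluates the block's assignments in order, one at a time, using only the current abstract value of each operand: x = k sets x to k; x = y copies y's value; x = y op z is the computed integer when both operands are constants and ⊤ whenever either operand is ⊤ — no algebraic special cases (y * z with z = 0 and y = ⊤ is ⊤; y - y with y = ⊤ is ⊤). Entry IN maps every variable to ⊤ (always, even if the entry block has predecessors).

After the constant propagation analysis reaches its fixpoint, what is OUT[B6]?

Answer: {a: ⊤, b: ⊤, c: 6, d: 0, e: ⊤, f: ⊤}

Working:
Per-block solution:
  B0:   IN=(all ⊤)   OUT=(all ⊤)
  B1:   IN=(all ⊤)   OUT=(all ⊤)
  B2:   IN=(all ⊤)   OUT=(all ⊤)
  B3:   IN=(all ⊤)   OUT=(all ⊤)
  B4:   IN=(all ⊤)   OUT=(all ⊤)
  B5:   IN=(all ⊤)   OUT=(all ⊤)
  B6:   IN=(all ⊤)   OUT={c:6, d:0; rest ⊤}

Merge at B6: IN[B6] = OUT[B5] = {a: ⊤, b: ⊤, c: ⊤, d: ⊤, e: ⊤, f: ⊤}
Applying B6's transfer function to that IN value gives OUT[B6] (row B6 above).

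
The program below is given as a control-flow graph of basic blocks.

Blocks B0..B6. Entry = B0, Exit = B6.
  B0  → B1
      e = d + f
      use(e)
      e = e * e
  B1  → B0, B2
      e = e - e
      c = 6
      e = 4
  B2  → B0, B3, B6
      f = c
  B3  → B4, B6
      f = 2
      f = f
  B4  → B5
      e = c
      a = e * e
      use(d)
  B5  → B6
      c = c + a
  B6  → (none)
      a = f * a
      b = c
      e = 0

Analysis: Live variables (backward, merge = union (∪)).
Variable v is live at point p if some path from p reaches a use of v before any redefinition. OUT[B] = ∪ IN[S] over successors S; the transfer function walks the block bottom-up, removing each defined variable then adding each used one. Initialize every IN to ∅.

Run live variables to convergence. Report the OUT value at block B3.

Answer: {a, c, d, f}

Derivation:
Per-block solution:
  B0:   IN={a, d, f}   OUT={a, d, e, f}
  B1:   IN={a, d, e, f}   OUT={a, c, d, f}
  B2:   IN={a, c, d}   OUT={a, c, d, f}
  B3:   IN={a, c, d}   OUT={a, c, d, f}
  B4:   IN={c, d, f}   OUT={a, c, f}
  B5:   IN={a, c, f}   OUT={a, c, f}
  B6:   IN={a, c, f}   OUT={}

Merge at B3: OUT[B3] = IN[B4] ⊔ IN[B6] = {a, c, d, f}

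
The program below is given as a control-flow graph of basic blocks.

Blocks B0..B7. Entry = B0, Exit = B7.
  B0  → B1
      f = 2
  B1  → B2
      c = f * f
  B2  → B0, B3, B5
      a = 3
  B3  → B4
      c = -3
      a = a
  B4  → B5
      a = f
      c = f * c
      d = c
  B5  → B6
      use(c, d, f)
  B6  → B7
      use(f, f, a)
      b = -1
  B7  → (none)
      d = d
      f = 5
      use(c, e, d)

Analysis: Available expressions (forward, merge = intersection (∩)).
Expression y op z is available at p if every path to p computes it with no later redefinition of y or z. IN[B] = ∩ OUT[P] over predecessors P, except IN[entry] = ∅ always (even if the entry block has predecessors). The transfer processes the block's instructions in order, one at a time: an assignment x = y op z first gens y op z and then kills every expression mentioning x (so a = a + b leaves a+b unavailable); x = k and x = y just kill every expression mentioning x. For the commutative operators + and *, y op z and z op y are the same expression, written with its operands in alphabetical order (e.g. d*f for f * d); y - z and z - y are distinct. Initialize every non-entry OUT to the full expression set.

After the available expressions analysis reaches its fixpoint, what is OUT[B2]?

Converged values:
  B0:   IN={}   OUT={}
  B1:   IN={}   OUT={f*f}
  B2:   IN={f*f}   OUT={f*f}
  B3:   IN={f*f}   OUT={f*f}
  B4:   IN={f*f}   OUT={f*f}
  B5:   IN={f*f}   OUT={f*f}
  B6:   IN={f*f}   OUT={f*f}
  B7:   IN={f*f}   OUT={}

Merge at B2: IN[B2] = OUT[B1] = {f*f}
Applying B2's transfer function to that IN value gives OUT[B2] (row B2 above).

Answer: {f*f}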